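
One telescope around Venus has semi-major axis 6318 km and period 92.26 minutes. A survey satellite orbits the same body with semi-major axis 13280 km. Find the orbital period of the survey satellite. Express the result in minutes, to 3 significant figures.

T₂ ≈ 281 minutes

Kepler's third law: T² ∝ a³, so T₂ = T₁ (a₂/a₁)^(3/2).
a₂/a₁ = 2.102, (a₂/a₁)^(3/2) = 3.047.
T₂ = 92.26 × 3.047 = 281.2 minutes.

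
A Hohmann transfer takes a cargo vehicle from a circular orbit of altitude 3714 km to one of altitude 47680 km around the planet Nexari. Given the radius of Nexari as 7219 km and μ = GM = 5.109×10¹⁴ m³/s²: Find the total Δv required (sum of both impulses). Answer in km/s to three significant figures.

Δv_total ≈ 3.28 km/s

r₁ = 7219 + 3714 = 10933 km = 1.0933×10⁷ m.
r₂ = 7219 + 47680 = 54899 km = 5.4899×10⁷ m.
Transfer ellipse a_t = (r₁ + r₂)/2 = 3.292×10⁷ m.
At r₁: circular v_c1 = √(μ/r₁) = 6836 m/s; transfer-periapsis v_p = √[μ(2/r₁ − 1/a_t)] = 8828 m/s.
Δv₁ = v_p − v_c1 = 1992 m/s.
At r₂: circular v_c2 = √(μ/r₂) = 3051 m/s; transfer-apoapsis v_a = √[μ(2/r₂ − 1/a_t)] = 1758 m/s.
Δv₂ = v_c2 − v_a = 1292 m/s.
Total Δv = Δv₁ + Δv₂ = 3285 m/s = 3.285 km/s.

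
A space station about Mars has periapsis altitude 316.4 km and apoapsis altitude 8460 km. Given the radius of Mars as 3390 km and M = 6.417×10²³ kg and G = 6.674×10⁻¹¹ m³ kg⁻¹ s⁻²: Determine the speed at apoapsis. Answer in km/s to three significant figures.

v ≈ 1.31 km/s

μ = GM = 6.674×10⁻¹¹ × 6.417×10²³ = 4.283×10¹³ m³/s².
r_p = 3390 + 316.4 = 3706.4 km = 3.7064×10⁶ m.
r_a = 3390 + 8460 = 11850 km = 1.1850×10⁷ m.
Semi-major axis a = (r_p + r_a)/2 = 7778.2 km = 7.778×10⁶ m.
Vis-viva: v² = μ(2/r − 1/a) = 4.283×10¹³ × (1.688×10⁻⁷ − 1.286×10⁻⁷) = 1.722×10⁶ m²/s².
v = 1312 m/s = 1.312 km/s.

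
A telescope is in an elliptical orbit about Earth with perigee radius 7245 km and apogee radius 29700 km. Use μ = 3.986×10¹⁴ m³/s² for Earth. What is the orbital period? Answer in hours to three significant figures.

T ≈ 6.94 hours

Semi-major axis a = (r_p + r_a)/2 = (7245.0 + 29700)/2 = 18472 km = 1.847×10⁷ m.
By Kepler's third law T = 2π√(a³/μ) = 2π × 3.977×10³ = 2.499×10⁴ s.
= 6.941 hours.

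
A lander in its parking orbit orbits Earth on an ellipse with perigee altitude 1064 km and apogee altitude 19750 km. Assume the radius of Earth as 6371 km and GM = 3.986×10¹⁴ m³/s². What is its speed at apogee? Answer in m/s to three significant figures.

r_p = 6371 + 1064 = 7435.0 km = 7.4350×10⁶ m.
r_a = 6371 + 19750 = 26121 km = 2.6121×10⁷ m.
Semi-major axis a = (r_p + r_a)/2 = 16778 km = 1.678×10⁷ m.
Vis-viva: v² = μ(2/r − 1/a) = 3.986×10¹⁴ × (7.657×10⁻⁸ − 5.960×10⁻⁸) = 6.762×10⁶ m²/s².
v = 2600 m/s.

v ≈ 2600 m/s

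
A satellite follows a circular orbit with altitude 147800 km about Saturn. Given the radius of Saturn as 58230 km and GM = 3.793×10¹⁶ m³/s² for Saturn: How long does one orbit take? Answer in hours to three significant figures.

T ≈ 26.5 hours

r = 58230 + 147800 = 206030 km = 2.0603×10⁸ m.
Kepler's third law: T = 2π√(r³/μ) = 2π√((2.060×10⁸)³ / 3.793×10¹⁶).
r³/μ = 2.306×10⁸ s², so T = 2π × 1.518×10⁴ = 9.541×10⁴ s.
Converting: 9.541×10⁴ s ÷ 3600 = 26.50 hours.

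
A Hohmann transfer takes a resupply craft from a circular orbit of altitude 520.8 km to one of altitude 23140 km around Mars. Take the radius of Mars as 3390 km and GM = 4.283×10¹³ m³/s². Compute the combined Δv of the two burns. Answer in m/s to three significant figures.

Δv_total ≈ 1690 m/s

r₁ = 3390 + 520.8 = 3910.8 km = 3.9108×10⁶ m.
r₂ = 3390 + 23140 = 26530 km = 2.6530×10⁷ m.
Transfer ellipse a_t = (r₁ + r₂)/2 = 1.522×10⁷ m.
At r₁: circular v_c1 = √(μ/r₁) = 3309 m/s; transfer-periapsis v_p = √[μ(2/r₁ − 1/a_t)] = 4369 m/s.
Δv₁ = v_p − v_c1 = 1060 m/s.
At r₂: circular v_c2 = √(μ/r₂) = 1271 m/s; transfer-apoapsis v_a = √[μ(2/r₂ − 1/a_t)] = 644.1 m/s.
Δv₂ = v_c2 − v_a = 626.5 m/s.
Total Δv = Δv₁ + Δv₂ = 1686 m/s.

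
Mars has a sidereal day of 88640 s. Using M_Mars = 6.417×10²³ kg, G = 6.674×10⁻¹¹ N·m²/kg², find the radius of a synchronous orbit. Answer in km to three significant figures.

r_sync ≈ 20400 km

μ = GM = 6.674×10⁻¹¹ × 6.417×10²³ = 4.283×10¹³ m³/s².
A synchronous orbit has period T, so by Kepler's third law a = (μT²/4π²)^(1/3).
μT²/4π² = 4.283×10¹³ × (8.864×10⁴)² / 39.48 = 8.524×10²¹ m³.
a = 2.043×10⁷ m = 20427 km.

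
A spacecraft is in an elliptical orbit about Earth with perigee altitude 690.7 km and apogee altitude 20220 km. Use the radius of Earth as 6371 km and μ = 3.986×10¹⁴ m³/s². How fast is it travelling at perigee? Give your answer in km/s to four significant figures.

r_p = 6371 + 690.7 = 7061.7 km = 7.0617×10⁶ m.
r_a = 6371 + 20220 = 26591 km = 2.6591×10⁷ m.
Semi-major axis a = (r_p + r_a)/2 = 16826 km = 1.683×10⁷ m.
Vis-viva: v² = μ(2/r − 1/a) = 3.986×10¹⁴ × (2.832×10⁻⁷ − 5.943×10⁻⁸) = 8.920×10⁷ m²/s².
v = 9445 m/s = 9.445 km/s.

v ≈ 9.445 km/s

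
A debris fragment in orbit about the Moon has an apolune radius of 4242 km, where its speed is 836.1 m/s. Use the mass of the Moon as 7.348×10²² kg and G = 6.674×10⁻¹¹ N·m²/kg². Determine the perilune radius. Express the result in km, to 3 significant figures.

μ = GM = 6.674×10⁻¹¹ × 7.348×10²² = 4.904×10¹² m³/s².
r_a = 4.242×10⁶ m.
Specific energy ε = v²/2 − μ/r = -8.065×10⁵ J/kg, so a = −μ/(2ε) = 3.040×10⁶ m.
The apsides satisfy r_p + r_a = 2a, so the perilune radius is 2a − r_a = 1.838×10⁶ m = 1838.4 km.

perilune radius ≈ 1840 km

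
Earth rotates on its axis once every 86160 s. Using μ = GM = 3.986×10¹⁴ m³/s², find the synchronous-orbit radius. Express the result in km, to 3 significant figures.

r_sync ≈ 42200 km

A synchronous orbit has period T, so by Kepler's third law a = (μT²/4π²)^(1/3).
μT²/4π² = 3.986×10¹⁴ × (8.616×10⁴)² / 39.48 = 7.495×10²² m³.
a = 4.216×10⁷ m = 42163 km.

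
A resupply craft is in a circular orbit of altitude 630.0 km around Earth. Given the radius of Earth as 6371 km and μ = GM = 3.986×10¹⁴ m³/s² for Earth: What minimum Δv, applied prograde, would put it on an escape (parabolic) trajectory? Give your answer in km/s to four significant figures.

r = 6371 + 630.0 = 7001.0 km = 7.0010×10⁶ m.
Circular speed v_c = √(μ/r) = 7546 m/s.
Escape speed v_esc = √(2μ/r) = √2 × v_c = 10670 m/s.
Δv = v_esc − v_c = 3125 m/s = 3.125 km/s.

Δv ≈ 3.125 km/s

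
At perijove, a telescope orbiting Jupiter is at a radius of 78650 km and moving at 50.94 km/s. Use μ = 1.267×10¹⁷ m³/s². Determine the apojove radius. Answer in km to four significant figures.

r_p = 7.865×10⁷ m.
Specific energy ε = v²/2 − μ/r = -3.135×10⁸ J/kg, so a = −μ/(2ε) = 2.021×10⁸ m.
The apsides satisfy r_p + r_a = 2a, so the apojove radius is 2a − r_p = 3.255×10⁸ m = 3.2551×10⁵ km.

apojove radius ≈ 3.255×10⁵ km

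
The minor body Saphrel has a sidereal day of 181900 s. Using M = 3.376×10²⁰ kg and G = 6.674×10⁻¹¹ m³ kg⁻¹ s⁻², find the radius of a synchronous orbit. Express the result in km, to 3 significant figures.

μ = GM = 6.674×10⁻¹¹ × 3.376×10²⁰ = 2.253×10¹⁰ m³/s².
A synchronous orbit has period T, so by Kepler's third law a = (μT²/4π²)^(1/3).
μT²/4π² = 2.253×10¹⁰ × (1.819×10⁵)² / 39.48 = 1.888×10¹⁹ m³.
a = 2.663×10⁶ m = 2663.0 km.

r_sync ≈ 2660 km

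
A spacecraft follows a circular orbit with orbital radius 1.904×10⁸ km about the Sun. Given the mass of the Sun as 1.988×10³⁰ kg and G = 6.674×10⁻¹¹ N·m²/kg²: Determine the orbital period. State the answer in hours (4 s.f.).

μ = GM = 6.674×10⁻¹¹ × 1.988×10³⁰ = 1.327×10²⁰ m³/s².
r = 1.904×10⁸ km = 1.904×10¹¹ m.
Kepler's third law: T = 2π√(r³/μ) = 2π√((1.904×10¹¹)³ / 1.327×10²⁰).
r³/μ = 5.202×10¹³ s², so T = 2π × 7.213×10⁶ = 4.532×10⁷ s.
Converting: 4.532×10⁷ s ÷ 3600 = 12590 hours.

T ≈ 12590 hours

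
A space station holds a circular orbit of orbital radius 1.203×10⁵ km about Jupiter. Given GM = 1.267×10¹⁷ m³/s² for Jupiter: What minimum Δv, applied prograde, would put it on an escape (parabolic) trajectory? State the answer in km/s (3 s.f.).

r = 1.203×10⁵ km = 1.203×10⁸ m.
Circular speed v_c = √(μ/r) = 32450 m/s.
Escape speed v_esc = √(2μ/r) = √2 × v_c = 45900 m/s.
Δv = v_esc − v_c = 13440 m/s = 13.44 km/s.

Δv ≈ 13.4 km/s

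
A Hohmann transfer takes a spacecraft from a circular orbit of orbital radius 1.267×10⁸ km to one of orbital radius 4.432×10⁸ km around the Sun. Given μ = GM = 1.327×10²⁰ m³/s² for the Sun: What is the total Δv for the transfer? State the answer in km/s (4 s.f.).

Δv_total ≈ 13.76 km/s

r₁ = 1.267×10⁸ km = 1.267×10¹¹ m.
r₂ = 4.432×10⁸ km = 4.432×10¹¹ m.
Transfer ellipse a_t = (r₁ + r₂)/2 = 2.850×10¹¹ m.
At r₁: circular v_c1 = √(μ/r₁) = 32360 m/s; transfer-perihelion v_p = √[μ(2/r₁ − 1/a_t)] = 40360 m/s.
Δv₁ = v_p − v_c1 = 7998 m/s.
At r₂: circular v_c2 = √(μ/r₂) = 17300 m/s; transfer-aphelion v_a = √[μ(2/r₂ − 1/a_t)] = 11540 m/s.
Δv₂ = v_c2 − v_a = 5765 m/s.
Total Δv = Δv₁ + Δv₂ = 13760 m/s = 13.76 km/s.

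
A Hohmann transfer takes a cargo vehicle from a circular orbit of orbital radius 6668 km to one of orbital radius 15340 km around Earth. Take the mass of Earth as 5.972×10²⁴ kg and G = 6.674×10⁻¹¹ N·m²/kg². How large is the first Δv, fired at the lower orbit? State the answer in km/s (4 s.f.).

μ = GM = 6.674×10⁻¹¹ × 5.972×10²⁴ = 3.986×10¹⁴ m³/s².
r₁ = 6668 km = 6.668×10⁶ m.
r₂ = 15340 km = 1.534×10⁷ m.
Transfer ellipse a_t = (r₁ + r₂)/2 = 1.100×10⁷ m.
At r₁: circular v_c1 = √(μ/r₁) = 7731 m/s; transfer-perigee v_p = √[μ(2/r₁ − 1/a_t)] = 9128 m/s.
Δv₁ = v_p − v_c1 = 1397 m/s.
= 1.397 km/s.

Δv ≈ 1.397 km/s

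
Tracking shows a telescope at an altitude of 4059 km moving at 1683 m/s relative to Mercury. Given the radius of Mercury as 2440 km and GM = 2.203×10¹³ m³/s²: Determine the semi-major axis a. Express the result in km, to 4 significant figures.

r = 2440 + 4059 = 6499.0 km = 6.499×10⁶ m.
Specific orbital energy ε = v²/2 − μ/r = (1683)²/2 − 2.203×10¹³/6.499×10⁶ = -1.974×10⁶ J/kg.
Since ε = −μ/(2a), a = −μ/(2ε) = 5.581×10⁶ m = 5581.4 km.

a ≈ 5581 km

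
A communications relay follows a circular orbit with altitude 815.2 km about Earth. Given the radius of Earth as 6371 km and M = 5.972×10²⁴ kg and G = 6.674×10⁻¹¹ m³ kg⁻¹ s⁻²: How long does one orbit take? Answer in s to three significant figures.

μ = GM = 6.674×10⁻¹¹ × 5.972×10²⁴ = 3.986×10¹⁴ m³/s².
r = 6371 + 815.2 = 7186.2 km = 7.1862×10⁶ m.
Kepler's third law: T = 2π√(r³/μ) = 2π√((7.186×10⁶)³ / 3.986×10¹⁴).
r³/μ = 9.311×10⁵ s², so T = 2π × 9.649×10² = 6.063×10³ s.

T ≈ 6060 s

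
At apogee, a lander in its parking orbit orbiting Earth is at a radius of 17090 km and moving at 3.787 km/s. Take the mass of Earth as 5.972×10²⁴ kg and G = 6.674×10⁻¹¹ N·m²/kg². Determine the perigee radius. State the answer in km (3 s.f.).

perigee radius ≈ 7590 km

μ = GM = 6.674×10⁻¹¹ × 5.972×10²⁴ = 3.986×10¹⁴ m³/s².
r_a = 1.709×10⁷ m.
Specific energy ε = v²/2 − μ/r = -1.615×10⁷ J/kg, so a = −μ/(2ε) = 1.234×10⁷ m.
The apsides satisfy r_p + r_a = 2a, so the perigee radius is 2a − r_a = 7.587×10⁶ m = 7587.5 km.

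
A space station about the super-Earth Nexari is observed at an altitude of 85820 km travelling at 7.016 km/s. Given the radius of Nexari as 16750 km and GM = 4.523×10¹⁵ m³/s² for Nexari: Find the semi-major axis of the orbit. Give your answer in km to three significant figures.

r = 16750 + 85820 = 1.0257×10⁵ km = 1.026×10⁸ m.
Vis-viva rearranged: 1/a = 2/r − v²/μ = 1.950×10⁻⁸ − 1.088×10⁻⁸ = 8.616×10⁻⁹ m⁻¹.
a = 1.161×10⁸ m = 1.1607×10⁵ km.

a ≈ 1.16×10⁵ km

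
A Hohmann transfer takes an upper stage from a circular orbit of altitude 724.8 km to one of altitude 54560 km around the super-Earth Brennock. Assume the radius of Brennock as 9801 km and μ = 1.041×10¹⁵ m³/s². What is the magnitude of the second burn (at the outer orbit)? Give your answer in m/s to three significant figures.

Δv ≈ 1890 m/s

r₁ = 9801 + 724.8 = 10526 km = 1.0526×10⁷ m.
r₂ = 9801 + 54560 = 64361 km = 6.4361×10⁷ m.
Transfer ellipse a_t = (r₁ + r₂)/2 = 3.744×10⁷ m.
At r₁: circular v_c1 = √(μ/r₁) = 9945 m/s; transfer-periapsis v_p = √[μ(2/r₁ − 1/a_t)] = 13040 m/s.
At r₂: circular v_c2 = √(μ/r₂) = 4022 m/s; transfer-apoapsis v_a = √[μ(2/r₂ − 1/a_t)] = 2132 m/s.
Δv₂ = v_c2 − v_a = 1889 m/s.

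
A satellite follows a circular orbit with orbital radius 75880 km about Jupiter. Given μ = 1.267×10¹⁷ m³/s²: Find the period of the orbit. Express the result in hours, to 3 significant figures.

T ≈ 3.24 hours

r = 75880 km = 7.588×10⁷ m.
Kepler's third law: T = 2π√(r³/μ) = 2π√((7.588×10⁷)³ / 1.267×10¹⁷).
r³/μ = 3.448×10⁶ s², so T = 2π × 1.857×10³ = 1.167×10⁴ s.
Converting: 1.167×10⁴ s ÷ 3600 = 3.241 hours.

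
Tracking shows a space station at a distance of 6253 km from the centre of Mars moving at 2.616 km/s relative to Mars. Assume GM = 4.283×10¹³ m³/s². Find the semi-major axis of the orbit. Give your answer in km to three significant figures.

r = 6.253×10⁶ m.
Vis-viva rearranged: 1/a = 2/r − v²/μ = 3.198×10⁻⁷ − 1.598×10⁻⁷ = 1.601×10⁻⁷ m⁻¹.
a = 6.247×10⁶ m = 6247.5 km.

a ≈ 6250 km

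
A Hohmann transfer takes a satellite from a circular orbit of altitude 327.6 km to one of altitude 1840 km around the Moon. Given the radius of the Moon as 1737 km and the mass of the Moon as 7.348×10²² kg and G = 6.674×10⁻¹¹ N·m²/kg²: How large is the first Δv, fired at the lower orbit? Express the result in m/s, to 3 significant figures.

μ = GM = 6.674×10⁻¹¹ × 7.348×10²² = 4.904×10¹² m³/s².
r₁ = 1737 + 327.6 = 2064.6 km = 2.0646×10⁶ m.
r₂ = 1737 + 1840 = 3577.0 km = 3.5770×10⁶ m.
Transfer ellipse a_t = (r₁ + r₂)/2 = 2.821×10⁶ m.
At r₁: circular v_c1 = √(μ/r₁) = 1541 m/s; transfer-perilune v_p = √[μ(2/r₁ − 1/a_t)] = 1736 m/s.
Δv₁ = v_p − v_c1 = 194.3 m/s.

Δv ≈ 194 m/s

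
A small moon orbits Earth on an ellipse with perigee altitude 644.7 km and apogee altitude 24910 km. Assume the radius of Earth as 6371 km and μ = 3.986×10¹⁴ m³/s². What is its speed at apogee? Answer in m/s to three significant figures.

r_p = 6371 + 644.7 = 7015.7 km = 7.0157×10⁶ m.
r_a = 6371 + 24910 = 31281 km = 3.1281×10⁷ m.
Semi-major axis a = (r_p + r_a)/2 = 19148 km = 1.915×10⁷ m.
Vis-viva: v² = μ(2/r − 1/a) = 3.986×10¹⁴ × (6.394×10⁻⁸ − 5.222×10⁻⁸) = 4.669×10⁶ m²/s².
v = 2161 m/s.

v ≈ 2160 m/s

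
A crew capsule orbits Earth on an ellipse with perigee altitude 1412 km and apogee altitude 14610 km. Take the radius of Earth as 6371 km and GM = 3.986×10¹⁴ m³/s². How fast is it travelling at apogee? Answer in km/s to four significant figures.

r_p = 6371 + 1412 = 7783.0 km = 7.7830×10⁶ m.
r_a = 6371 + 14610 = 20981 km = 2.0981×10⁷ m.
Semi-major axis a = (r_p + r_a)/2 = 14382 km = 1.438×10⁷ m.
Vis-viva: v² = μ(2/r − 1/a) = 3.986×10¹⁴ × (9.532×10⁻⁸ − 6.953×10⁻⁸) = 1.028×10⁷ m²/s².
v = 3206 m/s = 3.206 km/s.

v ≈ 3.206 km/s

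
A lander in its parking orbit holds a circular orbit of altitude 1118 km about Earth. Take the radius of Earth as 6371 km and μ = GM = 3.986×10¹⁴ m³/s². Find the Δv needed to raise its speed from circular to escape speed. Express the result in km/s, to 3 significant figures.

Δv ≈ 3.02 km/s

r = 6371 + 1118 = 7489.0 km = 7.4890×10⁶ m.
Circular speed v_c = √(μ/r) = 7296 m/s.
Escape speed v_esc = √(2μ/r) = √2 × v_c = 10320 m/s.
Δv = v_esc − v_c = 3022 m/s = 3.022 km/s.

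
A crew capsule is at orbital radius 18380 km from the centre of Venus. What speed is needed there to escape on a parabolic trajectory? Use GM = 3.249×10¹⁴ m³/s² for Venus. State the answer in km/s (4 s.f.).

r = 18380 km = 1.838×10⁷ m.
Escape speed v_esc = √(2μ/r) = √(2 × 3.249×10¹⁴ / 1.838×10⁷) = √(3.535×10⁷) = 5946 m/s.
= 5.946 km/s.

v_esc ≈ 5.946 km/s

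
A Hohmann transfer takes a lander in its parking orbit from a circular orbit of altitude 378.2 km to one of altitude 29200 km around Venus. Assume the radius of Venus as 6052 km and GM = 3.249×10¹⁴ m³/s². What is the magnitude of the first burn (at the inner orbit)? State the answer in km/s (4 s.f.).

Δv ≈ 2.136 km/s

r₁ = 6052 + 378.2 = 6430.2 km = 6.4302×10⁶ m.
r₂ = 6052 + 29200 = 35252 km = 3.5252×10⁷ m.
Transfer ellipse a_t = (r₁ + r₂)/2 = 2.084×10⁷ m.
At r₁: circular v_c1 = √(μ/r₁) = 7108 m/s; transfer-periapsis v_p = √[μ(2/r₁ − 1/a_t)] = 9245 m/s.
Δv₁ = v_p − v_c1 = 2136 m/s.
= 2.136 km/s.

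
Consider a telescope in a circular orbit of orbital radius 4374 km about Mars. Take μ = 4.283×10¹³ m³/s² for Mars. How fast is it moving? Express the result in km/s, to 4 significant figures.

r = 4374 km = 4.374×10⁶ m.
For a circular orbit v = √(μ/r) = √(4.283×10¹³ / 4.374×10⁶) = √(9.792×10⁶) = 3129 m/s.
That is 3.129 km/s.

v ≈ 3.129 km/s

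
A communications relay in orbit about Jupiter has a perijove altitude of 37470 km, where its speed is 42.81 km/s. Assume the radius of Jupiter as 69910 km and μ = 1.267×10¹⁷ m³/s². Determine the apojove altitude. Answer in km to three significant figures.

r_p = 69910 + 37470 = 1.0738×10⁵ km = 1.074×10⁸ m.
Specific energy ε = v²/2 − μ/r = -2.636×10⁸ J/kg, so a = −μ/(2ε) = 2.404×10⁸ m.
The apsides satisfy r_p + r_a = 2a, so the apojove radius is 2a − r_p = 3.733×10⁸ m = 3.7332×10⁵ km.
Apojove altitude = 3.7332×10⁵ − 69910 = 3.0341×10⁵ km.

apojove altitude ≈ 3.03×10⁵ km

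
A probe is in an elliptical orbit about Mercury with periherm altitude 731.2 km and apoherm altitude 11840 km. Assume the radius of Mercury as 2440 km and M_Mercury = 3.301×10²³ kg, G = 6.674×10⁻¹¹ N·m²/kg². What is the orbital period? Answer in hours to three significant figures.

T ≈ 9.58 hours

μ = GM = 6.674×10⁻¹¹ × 3.301×10²³ = 2.203×10¹³ m³/s².
r_p = 2440 + 731.2 = 3171.2 km = 3.1712×10⁶ m.
r_a = 2440 + 11840 = 14280 km = 1.4280×10⁷ m.
Semi-major axis a = (r_p + r_a)/2 = (3171.2 + 14280)/2 = 8725.6 km = 8.726×10⁶ m.
By Kepler's third law T = 2π√(a³/μ) = 2π × 5.491×10³ = 3.450×10⁴ s.
= 9.584 hours.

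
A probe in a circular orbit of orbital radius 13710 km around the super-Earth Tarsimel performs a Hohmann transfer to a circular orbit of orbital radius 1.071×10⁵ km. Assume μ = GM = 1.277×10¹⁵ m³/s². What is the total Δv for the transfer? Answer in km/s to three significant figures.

Δv_total ≈ 5.01 km/s

r₁ = 13710 km = 1.371×10⁷ m.
r₂ = 1.071×10⁵ km = 1.071×10⁸ m.
Transfer ellipse a_t = (r₁ + r₂)/2 = 6.040×10⁷ m.
At r₁: circular v_c1 = √(μ/r₁) = 9651 m/s; transfer-periapsis v_p = √[μ(2/r₁ − 1/a_t)] = 12850 m/s.
Δv₁ = v_p − v_c1 = 3200 m/s.
At r₂: circular v_c2 = √(μ/r₂) = 3453 m/s; transfer-apoapsis v_a = √[μ(2/r₂ − 1/a_t)] = 1645 m/s.
Δv₂ = v_c2 − v_a = 1808 m/s.
Total Δv = Δv₁ + Δv₂ = 5008 m/s = 5.008 km/s.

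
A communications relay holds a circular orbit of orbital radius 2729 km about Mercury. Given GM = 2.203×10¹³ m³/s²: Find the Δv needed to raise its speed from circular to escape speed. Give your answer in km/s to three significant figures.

Δv ≈ 1.18 km/s

r = 2729 km = 2.729×10⁶ m.
Circular speed v_c = √(μ/r) = 2841 m/s.
Escape speed v_esc = √(2μ/r) = √2 × v_c = 4018 m/s.
Δv = v_esc − v_c = 1177 m/s = 1.177 km/s.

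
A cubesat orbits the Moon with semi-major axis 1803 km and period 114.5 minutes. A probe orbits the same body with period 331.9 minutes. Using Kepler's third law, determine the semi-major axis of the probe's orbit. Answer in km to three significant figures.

a₂ ≈ 3670 km

Kepler's third law: a³ ∝ T², so a₂ = a₁ (T₂/T₁)^(2/3).
T₂/T₁ = 2.899, (T₂/T₁)^(2/3) = 2.033.
a₂ = 1803 × 2.033 = 3665 km.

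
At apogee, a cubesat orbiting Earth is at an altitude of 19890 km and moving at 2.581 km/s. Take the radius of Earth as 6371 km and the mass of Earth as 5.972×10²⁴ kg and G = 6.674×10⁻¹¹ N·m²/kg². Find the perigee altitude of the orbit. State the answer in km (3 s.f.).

μ = GM = 6.674×10⁻¹¹ × 5.972×10²⁴ = 3.986×10¹⁴ m³/s².
r_a = 6371 + 19890 = 26261 km = 2.626×10⁷ m.
Specific energy ε = v²/2 − μ/r = -1.185×10⁷ J/kg, so a = −μ/(2ε) = 1.682×10⁷ m.
The apsides satisfy r_p + r_a = 2a, so the perigee radius is 2a − r_a = 7.384×10⁶ m = 7383.6 km.
Perigee altitude = 7383.6 − 6371 = 1012.6 km.

perigee altitude ≈ 1010 km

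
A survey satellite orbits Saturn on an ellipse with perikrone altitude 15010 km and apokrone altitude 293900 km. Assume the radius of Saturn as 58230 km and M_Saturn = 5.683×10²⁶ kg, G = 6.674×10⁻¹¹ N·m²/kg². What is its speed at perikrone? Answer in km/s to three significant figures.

v ≈ 29.3 km/s

μ = GM = 6.674×10⁻¹¹ × 5.683×10²⁶ = 3.793×10¹⁶ m³/s².
r_p = 58230 + 15010 = 73240 km = 7.3240×10⁷ m.
r_a = 58230 + 293900 = 352130 km = 3.5213×10⁸ m.
Semi-major axis a = (r_p + r_a)/2 = 2.1268×10⁵ km = 2.127×10⁸ m.
Vis-viva: v² = μ(2/r − 1/a) = 3.793×10¹⁶ × (2.731×10⁻⁸ − 4.702×10⁻⁹) = 8.574×10⁸ m²/s².
v = 29280 m/s = 29.28 km/s.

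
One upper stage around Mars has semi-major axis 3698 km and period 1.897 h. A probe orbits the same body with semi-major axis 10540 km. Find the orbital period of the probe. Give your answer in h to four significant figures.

T₂ ≈ 9.128 h

Kepler's third law: T² ∝ a³, so T₂ = T₁ (a₂/a₁)^(3/2).
a₂/a₁ = 2.850, (a₂/a₁)^(3/2) = 4.812.
T₂ = 1.897 × 4.812 = 9.128 h.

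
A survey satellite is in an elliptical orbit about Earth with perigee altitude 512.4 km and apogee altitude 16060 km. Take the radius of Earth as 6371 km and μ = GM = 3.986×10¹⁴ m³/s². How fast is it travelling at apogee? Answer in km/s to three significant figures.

v ≈ 2.89 km/s

r_p = 6371 + 512.4 = 6883.4 km = 6.8834×10⁶ m.
r_a = 6371 + 16060 = 22431 km = 2.2431×10⁷ m.
Semi-major axis a = (r_p + r_a)/2 = 14657 km = 1.466×10⁷ m.
Vis-viva: v² = μ(2/r − 1/a) = 3.986×10¹⁴ × (8.916×10⁻⁸ − 6.823×10⁻⁸) = 8.345×10⁶ m²/s².
v = 2889 m/s = 2.889 km/s.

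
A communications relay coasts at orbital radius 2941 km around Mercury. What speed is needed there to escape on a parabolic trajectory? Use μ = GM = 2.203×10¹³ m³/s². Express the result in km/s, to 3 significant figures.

v_esc ≈ 3.87 km/s

r = 2941 km = 2.941×10⁶ m.
Escape speed v_esc = √(2μ/r) = √(2 × 2.203×10¹³ / 2.941×10⁶) = √(1.498×10⁷) = 3871 m/s.
= 3.871 km/s.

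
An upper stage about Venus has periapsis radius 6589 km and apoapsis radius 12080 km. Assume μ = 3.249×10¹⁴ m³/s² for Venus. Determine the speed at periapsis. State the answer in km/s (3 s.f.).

v ≈ 7.99 km/s

Semi-major axis a = (r_p + r_a)/2 = 9334.5 km = 9.334×10⁶ m.
Vis-viva: v² = μ(2/r − 1/a) = 3.249×10¹⁴ × (3.035×10⁻⁷ − 1.071×10⁻⁷) = 6.381×10⁷ m²/s².
v = 7988 m/s = 7.988 km/s.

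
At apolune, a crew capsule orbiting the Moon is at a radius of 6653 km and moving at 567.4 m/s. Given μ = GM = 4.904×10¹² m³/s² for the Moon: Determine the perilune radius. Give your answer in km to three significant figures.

r_a = 6.653×10⁶ m.
Specific energy ε = v²/2 − μ/r = -5.761×10⁵ J/kg, so a = −μ/(2ε) = 4.256×10⁶ m.
The apsides satisfy r_p + r_a = 2a, so the perilune radius is 2a − r_a = 1.859×10⁶ m = 1858.8 km.

perilune radius ≈ 1860 km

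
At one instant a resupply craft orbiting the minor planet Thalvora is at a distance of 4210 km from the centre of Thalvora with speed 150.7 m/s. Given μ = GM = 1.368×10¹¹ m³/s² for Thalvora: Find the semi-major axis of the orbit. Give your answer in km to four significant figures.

r = 4.210×10⁶ m.
Specific orbital energy ε = v²/2 − μ/r = (150.7)²/2 − 1.368×10¹¹/4.210×10⁶ = -2.114×10⁴ J/kg.
Since ε = −μ/(2a), a = −μ/(2ε) = 3.236×10⁶ m = 3235.8 km.

a ≈ 3236 km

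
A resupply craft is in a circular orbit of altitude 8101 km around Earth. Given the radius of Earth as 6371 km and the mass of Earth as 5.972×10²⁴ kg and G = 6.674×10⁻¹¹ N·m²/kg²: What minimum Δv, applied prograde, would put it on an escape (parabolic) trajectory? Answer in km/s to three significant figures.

Δv ≈ 2.17 km/s

μ = GM = 6.674×10⁻¹¹ × 5.972×10²⁴ = 3.986×10¹⁴ m³/s².
r = 6371 + 8101 = 14472 km = 1.4472×10⁷ m.
Circular speed v_c = √(μ/r) = 5248 m/s.
Escape speed v_esc = √(2μ/r) = √2 × v_c = 7422 m/s.
Δv = v_esc − v_c = 2174 m/s = 2.174 km/s.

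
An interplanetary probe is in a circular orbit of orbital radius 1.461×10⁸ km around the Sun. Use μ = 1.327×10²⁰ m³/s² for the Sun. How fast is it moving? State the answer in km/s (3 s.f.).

v ≈ 30.1 km/s

r = 1.461×10⁸ km = 1.461×10¹¹ m.
For a circular orbit v = √(μ/r) = √(1.327×10²⁰ / 1.461×10¹¹) = √(9.083×10⁸) = 30140 m/s.
That is 30.14 km/s.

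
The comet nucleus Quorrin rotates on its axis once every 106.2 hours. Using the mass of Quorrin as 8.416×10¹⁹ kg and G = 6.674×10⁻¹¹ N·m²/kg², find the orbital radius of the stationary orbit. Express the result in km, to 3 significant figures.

μ = GM = 6.674×10⁻¹¹ × 8.416×10¹⁹ = 5.617×10⁹ m³/s².
T = 106.2 hours = 3.823×10⁵ s.
A synchronous orbit has period T, so by Kepler's third law a = (μT²/4π²)^(1/3).
μT²/4π² = 5.617×10⁹ × (3.823×10⁵)² / 39.48 = 2.080×10¹⁹ m³.
a = 2.750×10⁶ m = 2750.0 km.

r_sync ≈ 2750 km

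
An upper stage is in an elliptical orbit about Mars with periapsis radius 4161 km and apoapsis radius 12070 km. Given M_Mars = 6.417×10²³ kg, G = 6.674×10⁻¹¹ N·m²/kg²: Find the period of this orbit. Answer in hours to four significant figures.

μ = GM = 6.674×10⁻¹¹ × 6.417×10²³ = 4.283×10¹³ m³/s².
Semi-major axis a = (r_p + r_a)/2 = (4161.0 + 12070)/2 = 8115.5 km = 8.116×10⁶ m.
By Kepler's third law T = 2π√(a³/μ) = 2π × 3.533×10³ = 2.220×10⁴ s.
= 6.166 hours.

T ≈ 6.166 hours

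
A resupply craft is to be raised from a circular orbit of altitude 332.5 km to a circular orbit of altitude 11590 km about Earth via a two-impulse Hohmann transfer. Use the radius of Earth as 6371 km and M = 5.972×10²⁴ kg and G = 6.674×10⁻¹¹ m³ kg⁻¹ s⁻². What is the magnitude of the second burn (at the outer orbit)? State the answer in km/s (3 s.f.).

Δv ≈ 1.24 km/s

μ = GM = 6.674×10⁻¹¹ × 5.972×10²⁴ = 3.986×10¹⁴ m³/s².
r₁ = 6371 + 332.5 = 6703.5 km = 6.7035×10⁶ m.
r₂ = 6371 + 11590 = 17961 km = 1.7961×10⁷ m.
Transfer ellipse a_t = (r₁ + r₂)/2 = 1.233×10⁷ m.
At r₁: circular v_c1 = √(μ/r₁) = 7711 m/s; transfer-perigee v_p = √[μ(2/r₁ − 1/a_t)] = 9306 m/s.
At r₂: circular v_c2 = √(μ/r₂) = 4711 m/s; transfer-apogee v_a = √[μ(2/r₂ − 1/a_t)] = 3473 m/s.
Δv₂ = v_c2 − v_a = 1238 m/s.
= 1.238 km/s.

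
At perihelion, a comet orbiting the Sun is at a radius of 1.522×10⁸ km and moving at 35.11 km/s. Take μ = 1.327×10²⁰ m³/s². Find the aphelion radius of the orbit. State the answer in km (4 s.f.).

aphelion radius ≈ 3.671×10⁸ km

r_p = 1.522×10¹¹ m.
Specific energy ε = v²/2 − μ/r = -2.555×10⁸ J/kg, so a = −μ/(2ε) = 2.597×10¹¹ m.
The apsides satisfy r_p + r_a = 2a, so the aphelion radius is 2a − r_p = 3.671×10¹¹ m = 3.6713×10⁸ km.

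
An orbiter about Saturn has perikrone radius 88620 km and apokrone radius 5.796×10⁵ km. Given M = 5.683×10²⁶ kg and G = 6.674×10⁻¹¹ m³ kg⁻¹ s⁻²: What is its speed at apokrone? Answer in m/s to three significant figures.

μ = GM = 6.674×10⁻¹¹ × 5.683×10²⁶ = 3.793×10¹⁶ m³/s².
Semi-major axis a = (r_p + r_a)/2 = 3.3411×10⁵ km = 3.341×10⁸ m.
Vis-viva: v² = μ(2/r − 1/a) = 3.793×10¹⁶ × (3.451×10⁻⁹ − 2.993×10⁻⁹) = 1.736×10⁷ m²/s².
v = 4166 m/s.

v ≈ 4170 m/s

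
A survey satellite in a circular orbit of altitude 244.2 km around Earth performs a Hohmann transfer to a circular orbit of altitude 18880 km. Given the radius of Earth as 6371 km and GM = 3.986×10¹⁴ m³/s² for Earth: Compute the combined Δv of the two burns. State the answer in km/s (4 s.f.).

Δv_total ≈ 3.423 km/s

r₁ = 6371 + 244.2 = 6615.2 km = 6.6152×10⁶ m.
r₂ = 6371 + 18880 = 25251 km = 2.5251×10⁷ m.
Transfer ellipse a_t = (r₁ + r₂)/2 = 1.593×10⁷ m.
At r₁: circular v_c1 = √(μ/r₁) = 7762 m/s; transfer-perigee v_p = √[μ(2/r₁ − 1/a_t)] = 9772 m/s.
Δv₁ = v_p − v_c1 = 2010 m/s.
At r₂: circular v_c2 = √(μ/r₂) = 3973 m/s; transfer-apogee v_a = √[μ(2/r₂ − 1/a_t)] = 2560 m/s.
Δv₂ = v_c2 − v_a = 1413 m/s.
Total Δv = Δv₁ + Δv₂ = 3423 m/s = 3.423 km/s.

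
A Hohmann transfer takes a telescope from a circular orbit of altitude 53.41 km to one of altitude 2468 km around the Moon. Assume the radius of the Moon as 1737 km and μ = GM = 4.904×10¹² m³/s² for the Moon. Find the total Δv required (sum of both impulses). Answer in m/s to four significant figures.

r₁ = 1737 + 53.41 = 1790.4 km = 1.7904×10⁶ m.
r₂ = 1737 + 2468 = 4205.0 km = 4.2050×10⁶ m.
Transfer ellipse a_t = (r₁ + r₂)/2 = 2.998×10⁶ m.
At r₁: circular v_c1 = √(μ/r₁) = 1655 m/s; transfer-perilune v_p = √[μ(2/r₁ − 1/a_t)] = 1960 m/s.
Δv₁ = v_p − v_c1 = 305.1 m/s.
At r₂: circular v_c2 = √(μ/r₂) = 1080 m/s; transfer-apolune v_a = √[μ(2/r₂ − 1/a_t)] = 834.6 m/s.
Δv₂ = v_c2 − v_a = 245.3 m/s.
Total Δv = Δv₁ + Δv₂ = 550.5 m/s.

Δv_total ≈ 550.5 m/s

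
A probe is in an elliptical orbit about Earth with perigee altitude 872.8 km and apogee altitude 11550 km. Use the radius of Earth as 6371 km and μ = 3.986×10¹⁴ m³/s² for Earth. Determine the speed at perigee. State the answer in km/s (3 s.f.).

r_p = 6371 + 872.8 = 7243.8 km = 7.2438×10⁶ m.
r_a = 6371 + 11550 = 17921 km = 1.7921×10⁷ m.
Semi-major axis a = (r_p + r_a)/2 = 12582 km = 1.258×10⁷ m.
Vis-viva: v² = μ(2/r − 1/a) = 3.986×10¹⁴ × (2.761×10⁻⁷ − 7.948×10⁻⁸) = 7.837×10⁷ m²/s².
v = 8853 m/s = 8.853 km/s.

v ≈ 8.85 km/s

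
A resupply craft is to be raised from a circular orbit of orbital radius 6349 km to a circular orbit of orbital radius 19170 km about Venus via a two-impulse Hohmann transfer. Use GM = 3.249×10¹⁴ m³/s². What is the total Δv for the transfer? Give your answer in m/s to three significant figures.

Δv_total ≈ 2830 m/s

r₁ = 6349 km = 6.349×10⁶ m.
r₂ = 19170 km = 1.917×10⁷ m.
Transfer ellipse a_t = (r₁ + r₂)/2 = 1.276×10⁷ m.
At r₁: circular v_c1 = √(μ/r₁) = 7154 m/s; transfer-periapsis v_p = √[μ(2/r₁ − 1/a_t)] = 8768 m/s.
Δv₁ = v_p − v_c1 = 1615 m/s.
At r₂: circular v_c2 = √(μ/r₂) = 4117 m/s; transfer-apoapsis v_a = √[μ(2/r₂ − 1/a_t)] = 2904 m/s.
Δv₂ = v_c2 − v_a = 1213 m/s.
Total Δv = Δv₁ + Δv₂ = 2828 m/s.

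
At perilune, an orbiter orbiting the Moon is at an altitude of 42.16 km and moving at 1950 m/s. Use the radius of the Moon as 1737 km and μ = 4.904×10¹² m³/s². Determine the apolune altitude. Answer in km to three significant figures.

r_p = 1737 + 42.16 = 1779.2 km = 1.779×10⁶ m.
Specific energy ε = v²/2 − μ/r = -8.551×10⁵ J/kg, so a = −μ/(2ε) = 2.867×10⁶ m.
The apsides satisfy r_p + r_a = 2a, so the apolune radius is 2a − r_p = 3.956×10⁶ m = 3955.8 km.
Apolune altitude = 3955.8 − 1737 = 2218.8 km.

apolune altitude ≈ 2220 km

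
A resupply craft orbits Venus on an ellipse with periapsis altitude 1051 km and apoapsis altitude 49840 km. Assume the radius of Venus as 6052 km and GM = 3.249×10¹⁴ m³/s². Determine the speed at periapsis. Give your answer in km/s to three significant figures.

r_p = 6052 + 1051 = 7103.0 km = 7.1030×10⁶ m.
r_a = 6052 + 49840 = 55892 km = 5.5892×10⁷ m.
Semi-major axis a = (r_p + r_a)/2 = 31498 km = 3.150×10⁷ m.
Vis-viva: v² = μ(2/r − 1/a) = 3.249×10¹⁴ × (2.816×10⁻⁷ − 3.175×10⁻⁸) = 8.117×10⁷ m²/s².
v = 9009 m/s = 9.009 km/s.

v ≈ 9.01 km/s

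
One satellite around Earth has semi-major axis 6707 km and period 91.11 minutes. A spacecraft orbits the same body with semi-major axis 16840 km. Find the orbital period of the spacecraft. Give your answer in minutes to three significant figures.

T₂ ≈ 362 minutes

Kepler's third law: T² ∝ a³, so T₂ = T₁ (a₂/a₁)^(3/2).
a₂/a₁ = 2.511, (a₂/a₁)^(3/2) = 3.979.
T₂ = 91.11 × 3.979 = 362.5 minutes.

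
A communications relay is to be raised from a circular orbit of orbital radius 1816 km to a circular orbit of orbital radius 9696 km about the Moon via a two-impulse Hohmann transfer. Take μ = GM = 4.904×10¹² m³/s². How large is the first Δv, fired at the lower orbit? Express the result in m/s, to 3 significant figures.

Δv ≈ 490 m/s

r₁ = 1816 km = 1.816×10⁶ m.
r₂ = 9696 km = 9.696×10⁶ m.
Transfer ellipse a_t = (r₁ + r₂)/2 = 5.756×10⁶ m.
At r₁: circular v_c1 = √(μ/r₁) = 1643 m/s; transfer-perilune v_p = √[μ(2/r₁ − 1/a_t)] = 2133 m/s.
Δv₁ = v_p − v_c1 = 489.5 m/s.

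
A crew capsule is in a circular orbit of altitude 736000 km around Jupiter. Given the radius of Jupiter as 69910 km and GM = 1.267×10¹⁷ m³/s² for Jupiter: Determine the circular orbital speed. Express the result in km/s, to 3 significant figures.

r = 69910 + 736000 = 805910 km = 8.0591×10⁸ m.
For a circular orbit v = √(μ/r) = √(1.267×10¹⁷ / 8.059×10⁸) = √(1.572×10⁸) = 12540 m/s.
That is 12.54 km/s.

v ≈ 12.5 km/s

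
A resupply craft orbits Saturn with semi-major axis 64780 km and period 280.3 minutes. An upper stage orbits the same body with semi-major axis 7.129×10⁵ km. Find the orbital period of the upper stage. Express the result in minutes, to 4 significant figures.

Kepler's third law: T² ∝ a³, so T₂ = T₁ (a₂/a₁)^(3/2).
a₂/a₁ = 11.00, (a₂/a₁)^(3/2) = 36.51.
T₂ = 280.3 × 36.51 = 10230 minutes.

T₂ ≈ 10230 minutes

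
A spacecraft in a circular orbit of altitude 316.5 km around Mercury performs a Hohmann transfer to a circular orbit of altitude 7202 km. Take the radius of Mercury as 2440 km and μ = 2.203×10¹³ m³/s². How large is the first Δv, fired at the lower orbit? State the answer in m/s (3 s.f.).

r₁ = 2440 + 316.5 = 2756.5 km = 2.7565×10⁶ m.
r₂ = 2440 + 7202 = 9642.0 km = 9.6420×10⁶ m.
Transfer ellipse a_t = (r₁ + r₂)/2 = 6.199×10⁶ m.
At r₁: circular v_c1 = √(μ/r₁) = 2827 m/s; transfer-periherm v_p = √[μ(2/r₁ − 1/a_t)] = 3526 m/s.
Δv₁ = v_p − v_c1 = 698.7 m/s.

Δv ≈ 699 m/s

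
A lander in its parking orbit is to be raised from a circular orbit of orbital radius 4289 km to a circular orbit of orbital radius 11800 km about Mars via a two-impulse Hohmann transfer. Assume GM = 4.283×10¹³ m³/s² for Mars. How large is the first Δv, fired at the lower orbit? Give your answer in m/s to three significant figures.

r₁ = 4289 km = 4.289×10⁶ m.
r₂ = 11800 km = 1.180×10⁷ m.
Transfer ellipse a_t = (r₁ + r₂)/2 = 8.044×10⁶ m.
At r₁: circular v_c1 = √(μ/r₁) = 3160 m/s; transfer-periapsis v_p = √[μ(2/r₁ − 1/a_t)] = 3827 m/s.
Δv₁ = v_p − v_c1 = 667.2 m/s.

Δv ≈ 667 m/s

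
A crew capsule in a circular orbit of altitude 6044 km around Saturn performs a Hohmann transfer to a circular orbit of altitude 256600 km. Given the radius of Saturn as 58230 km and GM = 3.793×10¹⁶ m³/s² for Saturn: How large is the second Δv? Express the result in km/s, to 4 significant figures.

Δv ≈ 4.585 km/s

r₁ = 58230 + 6044 = 64274 km = 6.4274×10⁷ m.
r₂ = 58230 + 256600 = 314830 km = 3.1483×10⁸ m.
Transfer ellipse a_t = (r₁ + r₂)/2 = 1.896×10⁸ m.
At r₁: circular v_c1 = √(μ/r₁) = 24290 m/s; transfer-perikrone v_p = √[μ(2/r₁ − 1/a_t)] = 31310 m/s.
At r₂: circular v_c2 = √(μ/r₂) = 10980 m/s; transfer-apokrone v_a = √[μ(2/r₂ − 1/a_t)] = 6392 m/s.
Δv₂ = v_c2 − v_a = 4585 m/s.
= 4.585 km/s.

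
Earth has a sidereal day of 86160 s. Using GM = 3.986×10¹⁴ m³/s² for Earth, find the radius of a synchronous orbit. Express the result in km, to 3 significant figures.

r_sync ≈ 42200 km

A synchronous orbit has period T, so by Kepler's third law a = (μT²/4π²)^(1/3).
μT²/4π² = 3.986×10¹⁴ × (8.616×10⁴)² / 39.48 = 7.495×10²² m³.
a = 4.216×10⁷ m = 42163 km.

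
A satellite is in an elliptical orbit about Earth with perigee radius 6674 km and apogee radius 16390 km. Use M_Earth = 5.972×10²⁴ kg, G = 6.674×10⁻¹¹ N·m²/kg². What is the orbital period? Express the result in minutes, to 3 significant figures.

μ = GM = 6.674×10⁻¹¹ × 5.972×10²⁴ = 3.986×10¹⁴ m³/s².
Semi-major axis a = (r_p + r_a)/2 = (6674.0 + 16390)/2 = 11532 km = 1.153×10⁷ m.
By Kepler's third law T = 2π√(a³/μ) = 2π × 1.962×10³ = 1.232×10⁴ s.
= 205.4 minutes.

T ≈ 205 minutes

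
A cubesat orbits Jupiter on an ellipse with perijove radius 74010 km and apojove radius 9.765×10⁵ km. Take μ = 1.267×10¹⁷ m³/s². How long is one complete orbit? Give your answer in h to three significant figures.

T ≈ 59.0 h

Semi-major axis a = (r_p + r_a)/2 = (74010 + 9.7650×10⁵)/2 = 5.2526×10⁵ km = 5.253×10⁸ m.
By Kepler's third law T = 2π√(a³/μ) = 2π × 3.382×10⁴ = 2.125×10⁵ s.
= 59.03 h.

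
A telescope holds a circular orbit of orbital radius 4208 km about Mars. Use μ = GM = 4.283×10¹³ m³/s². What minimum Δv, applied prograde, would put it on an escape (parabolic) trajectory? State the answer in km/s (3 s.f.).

r = 4208 km = 4.208×10⁶ m.
Circular speed v_c = √(μ/r) = 3190 m/s.
Escape speed v_esc = √(2μ/r) = √2 × v_c = 4512 m/s.
Δv = v_esc − v_c = 1321 m/s = 1.321 km/s.

Δv ≈ 1.32 km/s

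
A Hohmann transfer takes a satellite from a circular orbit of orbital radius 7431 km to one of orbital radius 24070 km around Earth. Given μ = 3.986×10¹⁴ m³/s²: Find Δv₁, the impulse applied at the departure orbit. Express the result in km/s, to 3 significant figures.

r₁ = 7431 km = 7.431×10⁶ m.
r₂ = 24070 km = 2.407×10⁷ m.
Transfer ellipse a_t = (r₁ + r₂)/2 = 1.575×10⁷ m.
At r₁: circular v_c1 = √(μ/r₁) = 7324 m/s; transfer-perigee v_p = √[μ(2/r₁ − 1/a_t)] = 9054 m/s.
Δv₁ = v_p − v_c1 = 1730 m/s.
= 1.730 km/s.

Δv ≈ 1.73 km/s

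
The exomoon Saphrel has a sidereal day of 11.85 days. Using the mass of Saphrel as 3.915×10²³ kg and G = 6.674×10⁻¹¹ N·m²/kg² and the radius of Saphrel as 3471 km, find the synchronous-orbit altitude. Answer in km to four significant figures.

μ = GM = 6.674×10⁻¹¹ × 3.915×10²³ = 2.613×10¹³ m³/s².
T = 11.85 days = 1.024×10⁶ s.
A synchronous orbit has period T, so by Kepler's third law a = (μT²/4π²)^(1/3).
μT²/4π² = 2.613×10¹³ × (1.024×10⁶)² / 39.48 = 6.938×10²³ m³.
a = 8.853×10⁷ m = 88527 km.
Altitude h = a − R = 88527 − 3471 = 85056 km.

h_sync ≈ 85060 km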